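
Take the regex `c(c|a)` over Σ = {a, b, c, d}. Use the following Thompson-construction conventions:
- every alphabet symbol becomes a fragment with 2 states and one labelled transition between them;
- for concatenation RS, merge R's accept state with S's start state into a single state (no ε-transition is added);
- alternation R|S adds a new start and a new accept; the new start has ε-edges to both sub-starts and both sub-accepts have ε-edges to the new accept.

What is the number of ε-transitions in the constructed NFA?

Bottom-up over the parse tree:
Each of the 3 symbol leaves contributes 0 ε-transitions.
  c|a — 4 ε-transitions
  c(c|a) — 4 ε-transitions

4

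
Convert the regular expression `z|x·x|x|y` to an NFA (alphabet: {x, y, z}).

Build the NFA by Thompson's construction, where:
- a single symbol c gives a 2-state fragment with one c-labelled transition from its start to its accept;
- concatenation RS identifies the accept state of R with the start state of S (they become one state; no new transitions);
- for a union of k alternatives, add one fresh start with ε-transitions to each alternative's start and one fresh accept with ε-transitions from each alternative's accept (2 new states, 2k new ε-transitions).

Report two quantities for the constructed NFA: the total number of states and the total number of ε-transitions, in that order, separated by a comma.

11, 8

Recursing over subexpressions:
Each of the 5 symbol leaves contributes 2 states and 0 ε-transitions.
  x·x → 3 states, 0 ε-transitions
  z|x·x|x|y → 11 states, 8 ε-transitions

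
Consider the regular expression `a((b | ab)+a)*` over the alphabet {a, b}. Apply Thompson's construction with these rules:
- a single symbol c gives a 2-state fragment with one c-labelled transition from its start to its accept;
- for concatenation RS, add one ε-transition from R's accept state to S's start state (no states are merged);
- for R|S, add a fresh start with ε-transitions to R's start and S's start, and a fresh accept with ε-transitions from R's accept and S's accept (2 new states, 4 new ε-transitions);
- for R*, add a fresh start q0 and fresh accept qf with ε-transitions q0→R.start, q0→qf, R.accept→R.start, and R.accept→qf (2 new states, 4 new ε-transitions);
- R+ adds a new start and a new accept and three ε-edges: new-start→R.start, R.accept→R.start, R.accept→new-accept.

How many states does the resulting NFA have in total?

16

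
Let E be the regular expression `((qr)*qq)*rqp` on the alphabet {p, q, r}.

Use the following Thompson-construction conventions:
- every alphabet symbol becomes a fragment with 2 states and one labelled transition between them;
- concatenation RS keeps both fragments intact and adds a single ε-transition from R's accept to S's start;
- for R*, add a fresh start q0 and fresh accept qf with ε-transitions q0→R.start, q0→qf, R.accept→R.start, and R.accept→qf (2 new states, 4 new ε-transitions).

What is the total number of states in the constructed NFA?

18

Bottom-up over the parse tree:
Each of the 7 symbol leaves contributes a 2-state fragment.
  qr — 4 states
  (qr)* — 6 states
  (qr)*qq — 10 states
  ((qr)*qq)* — 12 states
  ((qr)*qq)*rqp — 18 states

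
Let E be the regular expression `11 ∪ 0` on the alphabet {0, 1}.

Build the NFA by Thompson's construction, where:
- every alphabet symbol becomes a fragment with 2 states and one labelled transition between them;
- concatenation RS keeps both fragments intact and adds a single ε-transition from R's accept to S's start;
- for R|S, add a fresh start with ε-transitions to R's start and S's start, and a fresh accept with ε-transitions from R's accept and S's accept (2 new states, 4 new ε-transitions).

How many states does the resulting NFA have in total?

By structural recursion:
Each of the 3 symbol leaves contributes a 2-state fragment.
  11 — 4 states
  11 ∪ 0 — 8 states

8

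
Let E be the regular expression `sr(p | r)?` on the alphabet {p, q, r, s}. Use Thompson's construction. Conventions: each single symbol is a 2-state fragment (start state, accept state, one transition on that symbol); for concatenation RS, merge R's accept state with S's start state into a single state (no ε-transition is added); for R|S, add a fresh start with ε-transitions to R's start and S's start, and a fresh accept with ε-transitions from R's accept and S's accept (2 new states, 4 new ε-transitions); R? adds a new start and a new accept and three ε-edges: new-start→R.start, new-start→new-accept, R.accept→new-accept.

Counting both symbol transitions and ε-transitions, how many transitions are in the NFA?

Recursing over subexpressions:
Each of the 4 symbol leaves contributes 1 transition (1 symbol, 0 ε).
  p | r : 6 transitions (2 symbol, 4 ε)
  (p | r)? : 9 transitions (2 symbol, 7 ε)
  sr(p | r)? : 11 transitions (4 symbol, 7 ε)

11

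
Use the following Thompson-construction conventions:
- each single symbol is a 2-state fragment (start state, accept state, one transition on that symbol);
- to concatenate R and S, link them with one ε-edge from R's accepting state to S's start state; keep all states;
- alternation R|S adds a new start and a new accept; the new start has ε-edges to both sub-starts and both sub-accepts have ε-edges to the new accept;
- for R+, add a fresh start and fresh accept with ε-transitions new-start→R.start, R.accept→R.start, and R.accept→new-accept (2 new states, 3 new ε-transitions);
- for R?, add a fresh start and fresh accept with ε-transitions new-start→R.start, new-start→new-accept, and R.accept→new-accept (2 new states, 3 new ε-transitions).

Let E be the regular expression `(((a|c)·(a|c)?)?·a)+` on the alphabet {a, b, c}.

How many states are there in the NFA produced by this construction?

Bottom-up over the parse tree:
Each of the 5 symbol leaves contributes a 2-state fragment.
  a|c — 6 states
  a|c — 6 states
  (a|c)? — 8 states
  (a|c)·(a|c)? — 14 states
  ((a|c)·(a|c)?)? — 16 states
  ((a|c)·(a|c)?)?·a — 18 states
  (((a|c)·(a|c)?)?·a)+ — 20 states

20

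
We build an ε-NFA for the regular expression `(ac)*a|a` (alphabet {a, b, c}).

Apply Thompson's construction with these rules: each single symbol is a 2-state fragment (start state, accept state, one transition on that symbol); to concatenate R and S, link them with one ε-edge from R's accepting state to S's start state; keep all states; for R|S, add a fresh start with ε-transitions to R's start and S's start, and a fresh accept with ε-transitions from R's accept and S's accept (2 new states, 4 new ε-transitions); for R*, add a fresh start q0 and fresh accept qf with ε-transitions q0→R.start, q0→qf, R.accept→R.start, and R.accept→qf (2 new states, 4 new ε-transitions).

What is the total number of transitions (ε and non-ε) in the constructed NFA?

Per subexpression:
Each of the 4 symbol leaves contributes 1 transition (1 symbol, 0 ε).
  ac → 3 transitions (2 symbol, 1 ε)
  (ac)* → 7 transitions (2 symbol, 5 ε)
  (ac)*a → 9 transitions (3 symbol, 6 ε)
  (ac)*a|a → 14 transitions (4 symbol, 10 ε)

14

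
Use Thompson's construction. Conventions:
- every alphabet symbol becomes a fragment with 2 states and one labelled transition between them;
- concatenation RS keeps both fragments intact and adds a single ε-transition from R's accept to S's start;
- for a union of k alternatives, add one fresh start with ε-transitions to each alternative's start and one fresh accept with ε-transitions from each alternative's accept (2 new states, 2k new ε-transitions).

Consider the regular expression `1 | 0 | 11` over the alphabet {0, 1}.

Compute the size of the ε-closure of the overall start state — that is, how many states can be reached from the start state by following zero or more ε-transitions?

4

Work bottom-up. For each fragment F, track |ε-closure(F.start)| and whether F's accept lies in that closure (i.e. whether F accepts ε). A single-symbol fragment has closure size 1 and does not accept ε.
  11 → |ε-closure| equals the left operand's closure size = 1 (its accept is not ε-reachable, so the closure stops there)
  1 | 0 | 11 → |ε-closure| = 1 + 1 + 1 + 1 = 4 (the new accept is not ε-reachable since no branch accepts ε)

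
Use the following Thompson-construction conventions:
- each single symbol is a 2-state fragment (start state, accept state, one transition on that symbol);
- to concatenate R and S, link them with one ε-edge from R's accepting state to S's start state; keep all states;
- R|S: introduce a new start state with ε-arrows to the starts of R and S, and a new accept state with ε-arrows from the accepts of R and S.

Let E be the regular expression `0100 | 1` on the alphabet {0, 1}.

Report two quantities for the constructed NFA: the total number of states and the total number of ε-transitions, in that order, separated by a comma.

Building bottom-up:
Each of the 5 symbol leaves contributes 2 states and 0 ε-transitions.
  0100 = 8 states, 3 ε-transitions
  0100 | 1 = 12 states, 7 ε-transitions

12, 7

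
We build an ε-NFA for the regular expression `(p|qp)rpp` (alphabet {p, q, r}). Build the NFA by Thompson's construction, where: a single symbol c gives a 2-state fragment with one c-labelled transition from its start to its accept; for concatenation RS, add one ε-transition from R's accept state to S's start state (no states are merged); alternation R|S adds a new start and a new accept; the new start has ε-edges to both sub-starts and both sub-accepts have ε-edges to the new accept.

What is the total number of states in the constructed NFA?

14

Building bottom-up:
Each of the 6 symbol leaves contributes a 2-state fragment.
  qp — 4 states
  p|qp — 8 states
  (p|qp)rpp — 14 states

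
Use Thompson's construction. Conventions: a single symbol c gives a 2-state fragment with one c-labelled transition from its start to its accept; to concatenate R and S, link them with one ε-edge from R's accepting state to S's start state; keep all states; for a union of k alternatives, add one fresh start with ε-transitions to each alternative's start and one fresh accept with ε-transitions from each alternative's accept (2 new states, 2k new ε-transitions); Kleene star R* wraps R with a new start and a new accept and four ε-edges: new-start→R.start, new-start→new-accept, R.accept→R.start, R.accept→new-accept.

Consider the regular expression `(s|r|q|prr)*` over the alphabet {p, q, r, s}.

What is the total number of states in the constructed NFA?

Recursing over subexpressions:
Each of the 6 symbol leaves contributes a 2-state fragment.
  prr → 6 states
  s|r|q|prr → 14 states
  (s|r|q|prr)* → 16 states

16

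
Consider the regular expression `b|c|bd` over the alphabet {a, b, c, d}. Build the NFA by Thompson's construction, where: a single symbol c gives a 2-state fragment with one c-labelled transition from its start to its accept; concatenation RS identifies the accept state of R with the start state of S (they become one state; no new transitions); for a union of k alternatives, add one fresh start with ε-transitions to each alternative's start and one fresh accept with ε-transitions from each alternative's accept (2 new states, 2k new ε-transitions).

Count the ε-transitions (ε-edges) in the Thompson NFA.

Building bottom-up:
Each of the 4 symbol leaves contributes 0 ε-transitions.
  bd — 0 ε-transitions
  b|c|bd — 6 ε-transitions

6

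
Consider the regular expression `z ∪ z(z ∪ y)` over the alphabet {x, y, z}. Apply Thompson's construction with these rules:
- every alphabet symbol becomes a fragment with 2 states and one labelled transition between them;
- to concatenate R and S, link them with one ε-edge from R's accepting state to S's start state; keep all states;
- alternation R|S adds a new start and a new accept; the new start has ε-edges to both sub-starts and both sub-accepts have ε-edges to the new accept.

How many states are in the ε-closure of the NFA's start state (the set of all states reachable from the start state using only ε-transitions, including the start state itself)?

3

Let C(F) = |ε-closure(F.start)| within fragment F, and note whether F accepts ε. Symbol fragments have C = 1 and do not accept ε. Then:
  z ∪ y → |closure| = 1 + 1 + 1 = 3 (the new accept is not ε-reachable since no branch accepts ε)
  z(z ∪ y) → same as the first factor's closure: |closure| = 1
  z ∪ z(z ∪ y) → new start ε-reaches every alternative's start; none of them accept ε, so the new accept is not reached: |closure| = 1 + 1 + 1 = 3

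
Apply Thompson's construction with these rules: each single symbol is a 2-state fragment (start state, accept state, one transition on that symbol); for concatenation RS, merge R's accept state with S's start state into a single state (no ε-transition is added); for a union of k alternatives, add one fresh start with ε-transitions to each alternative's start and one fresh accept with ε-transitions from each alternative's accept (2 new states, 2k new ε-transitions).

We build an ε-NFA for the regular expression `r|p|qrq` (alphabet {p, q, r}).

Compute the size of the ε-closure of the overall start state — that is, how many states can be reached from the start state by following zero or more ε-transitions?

4

Let C(F) = |ε-closure(F.start)| within fragment F, and note whether F accepts ε. Symbol fragments have C = 1 and do not accept ε. Then:
  qrq → |closure| equals the left operand's closure size = 1 (its accept is not ε-reachable, so the closure stops there)
  r|p|qrq → |closure| = 1 + 1 + 1 + 1 = 4 (the new accept is not ε-reachable since no branch accepts ε)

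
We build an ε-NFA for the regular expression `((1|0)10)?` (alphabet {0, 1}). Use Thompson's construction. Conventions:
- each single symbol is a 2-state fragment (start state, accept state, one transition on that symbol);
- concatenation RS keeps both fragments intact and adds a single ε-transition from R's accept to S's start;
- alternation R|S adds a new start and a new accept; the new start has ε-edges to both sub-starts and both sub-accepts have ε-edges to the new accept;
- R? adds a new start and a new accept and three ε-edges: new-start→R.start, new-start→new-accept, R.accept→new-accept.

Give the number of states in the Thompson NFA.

12

Bottom-up over the parse tree:
Each of the 4 symbol leaves contributes a 2-state fragment.
  1|0 — 6 states
  (1|0)10 — 10 states
  ((1|0)10)? — 12 states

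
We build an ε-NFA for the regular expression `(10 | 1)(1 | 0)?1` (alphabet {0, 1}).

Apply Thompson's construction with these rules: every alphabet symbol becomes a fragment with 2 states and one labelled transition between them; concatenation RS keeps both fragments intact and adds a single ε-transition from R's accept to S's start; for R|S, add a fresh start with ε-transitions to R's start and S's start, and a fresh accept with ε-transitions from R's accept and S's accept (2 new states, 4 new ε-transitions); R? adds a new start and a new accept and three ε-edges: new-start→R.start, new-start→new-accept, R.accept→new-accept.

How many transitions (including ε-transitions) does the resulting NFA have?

Bottom-up over the parse tree:
Each of the 6 symbol leaves contributes 1 transition (1 symbol, 0 ε).
  10 — 3 transitions (2 symbol, 1 ε)
  10 | 1 — 8 transitions (3 symbol, 5 ε)
  1 | 0 — 6 transitions (2 symbol, 4 ε)
  (1 | 0)? — 9 transitions (2 symbol, 7 ε)
  (10 | 1)(1 | 0)?1 — 20 transitions (6 symbol, 14 ε)

20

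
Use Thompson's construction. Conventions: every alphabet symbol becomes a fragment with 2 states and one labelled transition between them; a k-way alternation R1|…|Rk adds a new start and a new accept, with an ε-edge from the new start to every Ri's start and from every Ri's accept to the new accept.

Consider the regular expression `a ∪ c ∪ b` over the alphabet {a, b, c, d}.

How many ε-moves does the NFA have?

6

Bottom-up over the parse tree:
Each of the 3 symbol leaves contributes 0 ε-transitions.
  a ∪ c ∪ b : 6 ε-transitions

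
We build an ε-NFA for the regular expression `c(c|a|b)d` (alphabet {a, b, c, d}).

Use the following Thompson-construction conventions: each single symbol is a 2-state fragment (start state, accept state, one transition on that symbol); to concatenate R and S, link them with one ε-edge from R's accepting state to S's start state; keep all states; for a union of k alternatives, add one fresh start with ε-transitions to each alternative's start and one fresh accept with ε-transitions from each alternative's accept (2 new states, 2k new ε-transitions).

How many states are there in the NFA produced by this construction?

12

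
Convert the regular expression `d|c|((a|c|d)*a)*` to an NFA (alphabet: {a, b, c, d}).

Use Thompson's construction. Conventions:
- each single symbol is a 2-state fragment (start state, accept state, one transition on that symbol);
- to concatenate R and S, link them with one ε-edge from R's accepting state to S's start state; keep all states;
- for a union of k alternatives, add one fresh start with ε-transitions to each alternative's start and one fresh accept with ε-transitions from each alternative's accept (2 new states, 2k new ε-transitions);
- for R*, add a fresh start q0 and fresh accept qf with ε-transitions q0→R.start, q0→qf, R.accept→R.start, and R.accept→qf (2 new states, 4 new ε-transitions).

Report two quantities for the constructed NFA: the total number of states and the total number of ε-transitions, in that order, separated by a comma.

20, 21

Per subexpression:
Each of the 6 symbol leaves contributes 2 states and 0 ε-transitions.
  a|c|d — 8 states, 6 ε-transitions
  (a|c|d)* — 10 states, 10 ε-transitions
  (a|c|d)*a — 12 states, 11 ε-transitions
  ((a|c|d)*a)* — 14 states, 15 ε-transitions
  d|c|((a|c|d)*a)* — 20 states, 21 ε-transitions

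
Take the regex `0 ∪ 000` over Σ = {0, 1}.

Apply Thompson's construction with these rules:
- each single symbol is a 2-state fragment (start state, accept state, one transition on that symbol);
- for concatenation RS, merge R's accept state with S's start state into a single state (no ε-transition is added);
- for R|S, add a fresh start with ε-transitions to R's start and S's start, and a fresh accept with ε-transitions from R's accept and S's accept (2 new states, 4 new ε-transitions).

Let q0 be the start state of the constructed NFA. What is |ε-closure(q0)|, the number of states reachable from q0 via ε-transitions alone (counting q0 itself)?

3

Let C(F) = |ε-closure(F.start)| within fragment F, and note whether F accepts ε. Symbol fragments have C = 1 and do not accept ε. Then:
  000 : |closure| equals the left operand's closure size = 1 (its accept is not ε-reachable, so the closure stops there)
  0 ∪ 000 : new start ε-reaches every alternative's start; none of them accept ε, so the new accept is not reached: |closure| = 1 + 1 + 1 = 3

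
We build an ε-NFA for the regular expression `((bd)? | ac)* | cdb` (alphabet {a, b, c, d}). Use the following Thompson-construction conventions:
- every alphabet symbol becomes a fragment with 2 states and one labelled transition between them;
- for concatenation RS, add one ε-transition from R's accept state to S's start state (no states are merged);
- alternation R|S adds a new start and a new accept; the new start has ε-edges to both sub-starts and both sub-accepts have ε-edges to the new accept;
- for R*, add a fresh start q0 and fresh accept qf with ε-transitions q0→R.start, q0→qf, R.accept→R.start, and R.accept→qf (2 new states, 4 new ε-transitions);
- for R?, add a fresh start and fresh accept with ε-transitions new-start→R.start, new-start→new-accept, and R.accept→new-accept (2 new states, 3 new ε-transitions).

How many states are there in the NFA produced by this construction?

Building bottom-up:
Each of the 7 symbol leaves contributes a 2-state fragment.
  bd = 4 states
  (bd)? = 6 states
  ac = 4 states
  (bd)? | ac = 12 states
  ((bd)? | ac)* = 14 states
  cdb = 6 states
  ((bd)? | ac)* | cdb = 22 states

22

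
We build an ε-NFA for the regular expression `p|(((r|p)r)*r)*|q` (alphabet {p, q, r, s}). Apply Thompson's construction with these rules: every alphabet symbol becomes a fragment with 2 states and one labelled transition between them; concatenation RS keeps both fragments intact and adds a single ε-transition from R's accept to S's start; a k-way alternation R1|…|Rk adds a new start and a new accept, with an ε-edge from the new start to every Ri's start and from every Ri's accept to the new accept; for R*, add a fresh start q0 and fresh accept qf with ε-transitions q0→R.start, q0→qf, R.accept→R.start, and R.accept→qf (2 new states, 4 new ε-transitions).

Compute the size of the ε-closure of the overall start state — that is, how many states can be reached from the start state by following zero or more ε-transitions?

12

Work bottom-up. For each fragment F, track |ε-closure(F.start)| and whether F's accept lies in that closure (i.e. whether F accepts ε). A single-symbol fragment has closure size 1 and does not accept ε.
  r|p — new start ε-reaches every alternative's start; none of them accept ε, so the new accept is not reached: C = 1 + 1 + 1 = 3
  (r|p)r — same as the first factor's closure: C = 3
  ((r|p)r)* — the star's fresh start ε-reaches both the body's start and the fresh accept: C = 2 + 3 = 5
  ((r|p)r)*r — the left operand accepts ε, so the closure extends into the next operand (via the concat ε-link); C = 5 + 1 = 6
  (((r|p)r)*r)* — C = 1 (new start) + 6 (body) + 1 (new accept) = 8
  p|(((r|p)r)*r)*|q — C = 1 (new start) + (1 + 8 + 1) + 1 (new accept, since some branch ε-reaches its own accept) = 12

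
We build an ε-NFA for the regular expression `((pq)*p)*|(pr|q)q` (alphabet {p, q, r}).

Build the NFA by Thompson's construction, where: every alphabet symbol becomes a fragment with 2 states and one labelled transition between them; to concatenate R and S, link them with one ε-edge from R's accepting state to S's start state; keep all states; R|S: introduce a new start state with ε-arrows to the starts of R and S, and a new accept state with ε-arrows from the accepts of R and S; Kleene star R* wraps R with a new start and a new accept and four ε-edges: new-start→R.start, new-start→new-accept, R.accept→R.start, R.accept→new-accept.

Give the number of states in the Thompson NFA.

22

Building bottom-up:
Each of the 7 symbol leaves contributes a 2-state fragment.
  pq → 4 states
  (pq)* → 6 states
  (pq)*p → 8 states
  ((pq)*p)* → 10 states
  pr → 4 states
  pr|q → 8 states
  (pr|q)q → 10 states
  ((pq)*p)*|(pr|q)q → 22 states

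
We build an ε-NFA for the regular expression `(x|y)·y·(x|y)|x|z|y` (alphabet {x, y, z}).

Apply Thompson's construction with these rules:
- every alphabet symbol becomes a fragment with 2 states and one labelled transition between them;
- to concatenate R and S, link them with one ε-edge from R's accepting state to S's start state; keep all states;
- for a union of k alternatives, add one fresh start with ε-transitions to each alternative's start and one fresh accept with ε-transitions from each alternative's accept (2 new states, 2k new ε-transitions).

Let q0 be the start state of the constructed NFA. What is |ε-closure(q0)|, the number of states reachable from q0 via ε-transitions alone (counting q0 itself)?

7

Compute the ε-closure size of each fragment's start state recursively; a symbol fragment's start has no outgoing ε-edge, so its closure is just itself (size 1).
  x|y : new start ε-reaches every alternative's start; none of them accept ε, so the new accept is not reached: |ε-closure| = 1 + 1 + 1 = 3
  x|y : new start ε-reaches every alternative's start; none of them accept ε, so the new accept is not reached: |ε-closure| = 1 + 1 + 1 = 3
  (x|y)·y·(x|y) : same as the first factor's closure: |ε-closure| = 3
  (x|y)·y·(x|y)|x|z|y : new start ε-reaches every alternative's start; none of them accept ε, so the new accept is not reached: |ε-closure| = 1 + 3 + 1 + 1 + 1 = 7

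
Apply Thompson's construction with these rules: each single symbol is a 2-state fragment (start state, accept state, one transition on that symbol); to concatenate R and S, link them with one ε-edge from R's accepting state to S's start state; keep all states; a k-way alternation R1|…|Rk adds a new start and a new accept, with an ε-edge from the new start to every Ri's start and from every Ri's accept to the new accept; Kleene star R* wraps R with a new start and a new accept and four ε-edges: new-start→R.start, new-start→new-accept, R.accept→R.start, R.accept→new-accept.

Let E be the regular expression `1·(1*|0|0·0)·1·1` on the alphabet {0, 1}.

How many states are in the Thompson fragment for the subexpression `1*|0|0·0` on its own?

12

Fragment for `1*|0|0·0`:
Each of the 4 symbol leaves contributes a 2-state fragment.
  1* : 4 states
  0·0 : 4 states
  1*|0|0·0 : 12 states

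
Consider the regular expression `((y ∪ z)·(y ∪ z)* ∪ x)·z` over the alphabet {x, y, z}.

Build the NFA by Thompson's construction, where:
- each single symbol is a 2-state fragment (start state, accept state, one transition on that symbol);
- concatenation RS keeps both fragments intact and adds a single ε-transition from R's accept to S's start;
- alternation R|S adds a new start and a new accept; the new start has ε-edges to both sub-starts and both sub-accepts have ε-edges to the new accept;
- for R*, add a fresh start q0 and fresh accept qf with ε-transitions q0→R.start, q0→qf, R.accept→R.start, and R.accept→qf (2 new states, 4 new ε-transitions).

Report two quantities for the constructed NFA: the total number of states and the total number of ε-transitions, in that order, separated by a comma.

Bottom-up over the parse tree:
Each of the 6 symbol leaves contributes 2 states and 0 ε-transitions.
  y ∪ z — 6 states, 4 ε-transitions
  y ∪ z — 6 states, 4 ε-transitions
  (y ∪ z)* — 8 states, 8 ε-transitions
  (y ∪ z)·(y ∪ z)* — 14 states, 13 ε-transitions
  (y ∪ z)·(y ∪ z)* ∪ x — 18 states, 17 ε-transitions
  ((y ∪ z)·(y ∪ z)* ∪ x)·z — 20 states, 18 ε-transitions

20, 18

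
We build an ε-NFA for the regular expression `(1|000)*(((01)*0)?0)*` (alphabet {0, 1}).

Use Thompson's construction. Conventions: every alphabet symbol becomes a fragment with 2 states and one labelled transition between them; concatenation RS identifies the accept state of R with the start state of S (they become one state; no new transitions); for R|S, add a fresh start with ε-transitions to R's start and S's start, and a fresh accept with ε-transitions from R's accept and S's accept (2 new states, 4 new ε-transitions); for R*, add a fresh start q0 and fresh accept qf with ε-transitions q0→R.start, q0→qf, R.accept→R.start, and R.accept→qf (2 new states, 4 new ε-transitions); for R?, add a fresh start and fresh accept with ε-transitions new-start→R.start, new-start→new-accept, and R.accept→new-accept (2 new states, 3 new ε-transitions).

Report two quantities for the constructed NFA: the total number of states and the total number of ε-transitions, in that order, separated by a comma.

20, 19

By structural recursion:
Each of the 8 symbol leaves contributes 2 states and 0 ε-transitions.
  000 — 4 states, 0 ε-transitions
  1|000 — 8 states, 4 ε-transitions
  (1|000)* — 10 states, 8 ε-transitions
  01 — 3 states, 0 ε-transitions
  (01)* — 5 states, 4 ε-transitions
  (01)*0 — 6 states, 4 ε-transitions
  ((01)*0)? — 8 states, 7 ε-transitions
  ((01)*0)?0 — 9 states, 7 ε-transitions
  (((01)*0)?0)* — 11 states, 11 ε-transitions
  (1|000)*(((01)*0)?0)* — 20 states, 19 ε-transitions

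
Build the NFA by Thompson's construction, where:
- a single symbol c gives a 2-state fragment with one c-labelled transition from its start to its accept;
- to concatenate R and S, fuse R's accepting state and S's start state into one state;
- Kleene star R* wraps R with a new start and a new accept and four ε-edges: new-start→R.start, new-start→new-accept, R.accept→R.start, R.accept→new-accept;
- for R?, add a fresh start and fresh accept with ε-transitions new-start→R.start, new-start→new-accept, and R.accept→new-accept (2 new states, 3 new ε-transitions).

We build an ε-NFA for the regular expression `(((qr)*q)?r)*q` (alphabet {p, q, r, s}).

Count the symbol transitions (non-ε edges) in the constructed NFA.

5

By structural recursion:
Each of the 5 symbol leaves contributes exactly 1 symbol transition.
  qr : 2 symbol transitions
  (qr)* : 2 symbol transitions
  (qr)*q : 3 symbol transitions
  ((qr)*q)? : 3 symbol transitions
  ((qr)*q)?r : 4 symbol transitions
  (((qr)*q)?r)* : 4 symbol transitions
  (((qr)*q)?r)*q : 5 symbol transitions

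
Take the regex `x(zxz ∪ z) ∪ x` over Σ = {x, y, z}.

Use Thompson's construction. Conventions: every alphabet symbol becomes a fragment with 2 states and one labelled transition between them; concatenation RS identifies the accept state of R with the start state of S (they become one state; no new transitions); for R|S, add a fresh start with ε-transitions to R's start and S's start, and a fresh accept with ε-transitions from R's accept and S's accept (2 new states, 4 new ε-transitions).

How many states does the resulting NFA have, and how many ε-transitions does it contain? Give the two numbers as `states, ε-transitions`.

Recursing over subexpressions:
Each of the 6 symbol leaves contributes 2 states and 0 ε-transitions.
  zxz → 4 states, 0 ε-transitions
  zxz ∪ z → 8 states, 4 ε-transitions
  x(zxz ∪ z) → 9 states, 4 ε-transitions
  x(zxz ∪ z) ∪ x → 13 states, 8 ε-transitions

13, 8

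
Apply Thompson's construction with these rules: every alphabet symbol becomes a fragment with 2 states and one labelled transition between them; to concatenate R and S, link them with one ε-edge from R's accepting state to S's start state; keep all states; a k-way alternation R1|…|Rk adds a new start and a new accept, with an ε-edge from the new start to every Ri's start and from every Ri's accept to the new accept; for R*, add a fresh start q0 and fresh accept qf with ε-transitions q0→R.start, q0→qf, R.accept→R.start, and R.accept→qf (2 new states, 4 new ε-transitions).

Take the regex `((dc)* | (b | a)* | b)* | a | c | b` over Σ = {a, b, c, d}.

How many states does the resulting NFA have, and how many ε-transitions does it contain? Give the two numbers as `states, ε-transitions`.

By structural recursion:
Each of the 8 symbol leaves contributes 2 states and 0 ε-transitions.
  dc : 4 states, 1 ε-transition
  (dc)* : 6 states, 5 ε-transitions
  b | a : 6 states, 4 ε-transitions
  (b | a)* : 8 states, 8 ε-transitions
  (dc)* | (b | a)* | b : 18 states, 19 ε-transitions
  ((dc)* | (b | a)* | b)* : 20 states, 23 ε-transitions
  ((dc)* | (b | a)* | b)* | a | c | b : 28 states, 31 ε-transitions

28, 31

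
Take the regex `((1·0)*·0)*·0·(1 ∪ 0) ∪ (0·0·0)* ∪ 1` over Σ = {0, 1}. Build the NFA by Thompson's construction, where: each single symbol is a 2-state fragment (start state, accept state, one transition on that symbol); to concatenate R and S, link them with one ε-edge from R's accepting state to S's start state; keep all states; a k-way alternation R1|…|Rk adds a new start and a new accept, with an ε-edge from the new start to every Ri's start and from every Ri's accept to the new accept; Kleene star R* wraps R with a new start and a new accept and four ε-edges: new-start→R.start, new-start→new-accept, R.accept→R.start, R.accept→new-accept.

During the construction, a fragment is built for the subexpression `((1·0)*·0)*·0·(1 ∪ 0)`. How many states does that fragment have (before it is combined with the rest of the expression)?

18

Fragment for `((1·0)*·0)*·0·(1 ∪ 0)`:
Each of the 6 symbol leaves contributes a 2-state fragment.
  1·0 = 4 states
  (1·0)* = 6 states
  (1·0)*·0 = 8 states
  ((1·0)*·0)* = 10 states
  1 ∪ 0 = 6 states
  ((1·0)*·0)*·0·(1 ∪ 0) = 18 states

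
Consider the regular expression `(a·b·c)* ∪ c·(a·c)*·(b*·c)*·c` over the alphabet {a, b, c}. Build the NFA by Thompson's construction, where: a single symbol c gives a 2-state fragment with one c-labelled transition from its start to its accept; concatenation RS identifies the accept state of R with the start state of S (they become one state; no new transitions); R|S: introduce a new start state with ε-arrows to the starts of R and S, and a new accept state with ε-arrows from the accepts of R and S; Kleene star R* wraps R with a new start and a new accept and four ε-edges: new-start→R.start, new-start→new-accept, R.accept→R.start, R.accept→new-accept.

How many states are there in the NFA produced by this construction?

By structural recursion:
Each of the 9 symbol leaves contributes a 2-state fragment.
  a·b·c — 4 states
  (a·b·c)* — 6 states
  a·c — 3 states
  (a·c)* — 5 states
  b* — 4 states
  b*·c — 5 states
  (b*·c)* — 7 states
  c·(a·c)*·(b*·c)*·c — 13 states
  (a·b·c)* ∪ c·(a·c)*·(b*·c)*·c — 21 states

21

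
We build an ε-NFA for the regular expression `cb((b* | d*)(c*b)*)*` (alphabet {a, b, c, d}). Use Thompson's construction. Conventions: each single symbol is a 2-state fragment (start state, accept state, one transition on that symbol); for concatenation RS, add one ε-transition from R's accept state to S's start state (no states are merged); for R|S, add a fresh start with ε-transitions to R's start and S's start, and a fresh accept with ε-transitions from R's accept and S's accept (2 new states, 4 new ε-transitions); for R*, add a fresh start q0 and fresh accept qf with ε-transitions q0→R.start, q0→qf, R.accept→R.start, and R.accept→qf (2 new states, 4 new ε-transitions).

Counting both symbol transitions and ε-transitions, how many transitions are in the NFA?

Building bottom-up:
Each of the 6 symbol leaves contributes 1 transition (1 symbol, 0 ε).
  b* → 5 transitions (1 symbol, 4 ε)
  d* → 5 transitions (1 symbol, 4 ε)
  b* | d* → 14 transitions (2 symbol, 12 ε)
  c* → 5 transitions (1 symbol, 4 ε)
  c*b → 7 transitions (2 symbol, 5 ε)
  (c*b)* → 11 transitions (2 symbol, 9 ε)
  (b* | d*)(c*b)* → 26 transitions (4 symbol, 22 ε)
  ((b* | d*)(c*b)*)* → 30 transitions (4 symbol, 26 ε)
  cb((b* | d*)(c*b)*)* → 34 transitions (6 symbol, 28 ε)

34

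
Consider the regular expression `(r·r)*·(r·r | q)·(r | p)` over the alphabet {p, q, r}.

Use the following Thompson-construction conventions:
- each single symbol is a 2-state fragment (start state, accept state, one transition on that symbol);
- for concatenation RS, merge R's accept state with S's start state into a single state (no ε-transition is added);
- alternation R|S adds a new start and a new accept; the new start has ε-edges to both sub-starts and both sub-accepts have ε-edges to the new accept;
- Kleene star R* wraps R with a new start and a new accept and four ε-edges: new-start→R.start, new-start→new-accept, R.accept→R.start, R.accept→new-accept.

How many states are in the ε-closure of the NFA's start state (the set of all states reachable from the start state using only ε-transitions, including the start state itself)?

Work bottom-up. For each fragment F, track |ε-closure(F.start)| and whether F's accept lies in that closure (i.e. whether F accepts ε). A single-symbol fragment has closure size 1 and does not accept ε.
  r·r → C equals the left operand's closure size = 1 (its accept is not ε-reachable, so the closure stops there)
  (r·r)* → new start has ε-edges to the inner start and to the new accept, so C = 2 + 1 = 3
  r·r → same as the first factor's closure: C = 1
  r·r | q → C = 1 + 1 + 1 = 3 (the new accept is not ε-reachable since no branch accepts ε)
  r | p → C = 1 + 1 + 1 = 3 (the new accept is not ε-reachable since no branch accepts ε)
  (r·r)*·(r·r | q)·(r | p) → the left operand accepts ε, so the closure extends into the next operand (the shared merged state is already counted); C = 3 + (3−1) = 5

5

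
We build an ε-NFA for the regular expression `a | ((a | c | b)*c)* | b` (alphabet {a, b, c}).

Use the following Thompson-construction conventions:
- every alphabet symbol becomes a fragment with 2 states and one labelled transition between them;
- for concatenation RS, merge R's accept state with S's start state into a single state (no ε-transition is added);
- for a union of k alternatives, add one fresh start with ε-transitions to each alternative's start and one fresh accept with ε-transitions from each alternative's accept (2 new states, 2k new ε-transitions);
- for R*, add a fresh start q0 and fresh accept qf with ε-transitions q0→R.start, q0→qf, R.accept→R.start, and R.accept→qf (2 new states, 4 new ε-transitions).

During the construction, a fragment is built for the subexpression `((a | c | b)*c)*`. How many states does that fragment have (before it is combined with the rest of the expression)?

13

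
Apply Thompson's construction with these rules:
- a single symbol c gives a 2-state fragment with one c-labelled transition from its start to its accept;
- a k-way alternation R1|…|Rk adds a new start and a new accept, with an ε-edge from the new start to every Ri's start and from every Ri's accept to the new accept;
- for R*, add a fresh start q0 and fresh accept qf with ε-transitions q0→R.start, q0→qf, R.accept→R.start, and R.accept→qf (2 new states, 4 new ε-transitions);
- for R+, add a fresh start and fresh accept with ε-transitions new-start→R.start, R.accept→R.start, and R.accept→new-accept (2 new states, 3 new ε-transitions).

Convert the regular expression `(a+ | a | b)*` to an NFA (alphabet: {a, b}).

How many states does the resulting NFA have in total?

Bottom-up over the parse tree:
Each of the 3 symbol leaves contributes a 2-state fragment.
  a+ = 4 states
  a+ | a | b = 10 states
  (a+ | a | b)* = 12 states

12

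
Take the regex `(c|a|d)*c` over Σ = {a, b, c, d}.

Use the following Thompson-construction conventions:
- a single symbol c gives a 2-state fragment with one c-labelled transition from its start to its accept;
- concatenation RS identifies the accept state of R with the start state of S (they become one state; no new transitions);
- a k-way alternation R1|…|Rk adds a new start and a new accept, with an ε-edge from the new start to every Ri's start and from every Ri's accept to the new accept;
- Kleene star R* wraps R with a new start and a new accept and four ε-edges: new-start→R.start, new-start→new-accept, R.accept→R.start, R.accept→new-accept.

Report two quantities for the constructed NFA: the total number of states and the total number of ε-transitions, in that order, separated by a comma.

Building bottom-up:
Each of the 4 symbol leaves contributes 2 states and 0 ε-transitions.
  c|a|d = 8 states, 6 ε-transitions
  (c|a|d)* = 10 states, 10 ε-transitions
  (c|a|d)*c = 11 states, 10 ε-transitions

11, 10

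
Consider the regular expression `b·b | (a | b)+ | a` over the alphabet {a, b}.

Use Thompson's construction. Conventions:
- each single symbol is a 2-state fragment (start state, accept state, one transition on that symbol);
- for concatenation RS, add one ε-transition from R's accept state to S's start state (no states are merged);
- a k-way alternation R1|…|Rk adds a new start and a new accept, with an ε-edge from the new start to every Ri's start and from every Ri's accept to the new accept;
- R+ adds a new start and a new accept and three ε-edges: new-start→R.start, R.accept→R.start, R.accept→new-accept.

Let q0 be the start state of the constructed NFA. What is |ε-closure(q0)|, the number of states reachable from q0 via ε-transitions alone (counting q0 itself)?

7

Work bottom-up. For each fragment F, track |ε-closure(F.start)| and whether F's accept lies in that closure (i.e. whether F accepts ε). A single-symbol fragment has closure size 1 and does not accept ε.
  b·b — |ε-closure| equals the left operand's closure size = 1 (its accept is not ε-reachable, so the closure stops there)
  a | b — new start ε-reaches every alternative's start; none of them accept ε, so the new accept is not reached: |ε-closure| = 1 + 1 + 1 = 3
  (a | b)+ — new start ε-reaches only the body's start; the new accept needs a symbol first: |ε-closure| = 1 + 3 = 4
  b·b | (a | b)+ | a — |ε-closure| = 1 + 1 + 4 + 1 = 7 (the new accept is not ε-reachable since no branch accepts ε)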